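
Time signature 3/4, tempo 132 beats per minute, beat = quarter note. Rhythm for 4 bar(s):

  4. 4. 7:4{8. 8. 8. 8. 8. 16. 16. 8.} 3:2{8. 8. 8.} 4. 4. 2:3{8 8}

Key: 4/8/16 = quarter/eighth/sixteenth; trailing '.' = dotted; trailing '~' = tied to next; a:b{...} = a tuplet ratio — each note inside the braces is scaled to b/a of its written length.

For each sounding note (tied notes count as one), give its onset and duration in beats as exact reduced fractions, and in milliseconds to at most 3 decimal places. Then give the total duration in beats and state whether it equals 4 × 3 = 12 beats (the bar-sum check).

1) 0.0ms=0b +681.818ms=3/2b
2) 681.818ms=3/2b +681.818ms=3/2b
3) 1363.636ms=3b +194.805ms=3/7b
4) 1558.442ms=24/7b +194.805ms=3/7b
5) 1753.247ms=27/7b +194.805ms=3/7b
6) 1948.052ms=30/7b +194.805ms=3/7b
7) 2142.857ms=33/7b +194.805ms=3/7b
8) 2337.662ms=36/7b +97.403ms=3/14b
9) 2435.065ms=75/14b +97.403ms=3/14b
10) 2532.468ms=39/7b +194.805ms=3/7b
11) 2727.273ms=6b +227.273ms=1/2b
12) 2954.545ms=13/2b +227.273ms=1/2b
13) 3181.818ms=7b +227.273ms=1/2b
14) 3409.091ms=15/2b +681.818ms=3/2b
15) 4090.909ms=9b +681.818ms=3/2b
16) 4772.727ms=21/2b +340.909ms=3/4b
17) 5113.636ms=45/4b +340.909ms=3/4b
Σ=12b of 12 (132bpm 3/4) — PASS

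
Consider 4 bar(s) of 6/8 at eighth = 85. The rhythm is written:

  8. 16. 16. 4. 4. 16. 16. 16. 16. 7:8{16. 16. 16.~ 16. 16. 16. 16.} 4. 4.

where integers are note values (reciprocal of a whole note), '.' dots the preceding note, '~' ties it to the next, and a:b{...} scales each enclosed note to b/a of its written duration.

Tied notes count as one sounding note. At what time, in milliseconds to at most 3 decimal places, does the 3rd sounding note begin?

1. 0.0ms @ 0 + 1058.824ms (3/2)
2. 1058.824ms @ 3/2 + 529.412ms (3/4)
3. 1588.235ms @ 9/4 + 529.412ms (3/4)
4. 2117.647ms @ 3 + 2117.647ms (3)
5. 4235.294ms @ 6 + 2117.647ms (3)
6. 6352.941ms @ 9 + 529.412ms (3/4)
7. 6882.353ms @ 39/4 + 529.412ms (3/4)
8. 7411.765ms @ 21/2 + 529.412ms (3/4)
9. 7941.176ms @ 45/4 + 529.412ms (3/4)
10. 8470.588ms @ 12 + 605.042ms (6/7)
11. 9075.63ms @ 90/7 + 605.042ms (6/7)
12. 9680.672ms @ 96/7 + 1210.084ms (12/7)
13. 10890.756ms @ 108/7 + 605.042ms (6/7)
14. 11495.798ms @ 114/7 + 605.042ms (6/7)
15. 12100.84ms @ 120/7 + 605.042ms (6/7)
16. 12705.882ms @ 18 + 2117.647ms (3)
17. 14823.529ms @ 21 + 2117.647ms (3)

note 3 onset = 9/4b = 1588.235ms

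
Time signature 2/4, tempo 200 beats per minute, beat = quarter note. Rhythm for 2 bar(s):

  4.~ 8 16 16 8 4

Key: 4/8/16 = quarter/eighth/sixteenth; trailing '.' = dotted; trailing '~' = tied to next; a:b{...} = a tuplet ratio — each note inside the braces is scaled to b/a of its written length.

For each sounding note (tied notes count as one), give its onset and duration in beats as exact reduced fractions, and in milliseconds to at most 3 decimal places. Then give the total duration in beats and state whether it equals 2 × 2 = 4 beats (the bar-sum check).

1) 0.0ms=0b +600.0ms=2b
2) 600.0ms=2b +75.0ms=1/4b
3) 675.0ms=9/4b +75.0ms=1/4b
4) 750.0ms=5/2b +150.0ms=1/2b
5) 900.0ms=3b +300.0ms=1b
Σ=4b of 4 (200bpm 2/4) — PASS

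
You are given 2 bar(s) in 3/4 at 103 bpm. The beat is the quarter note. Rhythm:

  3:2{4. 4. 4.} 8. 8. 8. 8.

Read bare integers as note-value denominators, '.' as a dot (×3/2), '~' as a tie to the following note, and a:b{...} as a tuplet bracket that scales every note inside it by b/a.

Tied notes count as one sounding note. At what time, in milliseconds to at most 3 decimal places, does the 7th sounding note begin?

1. 0.0ms @ 0 + 582.524ms (1)
2. 582.524ms @ 1 + 582.524ms (1)
3. 1165.049ms @ 2 + 582.524ms (1)
4. 1747.573ms @ 3 + 436.893ms (3/4)
5. 2184.466ms @ 15/4 + 436.893ms (3/4)
6. 2621.359ms @ 9/2 + 436.893ms (3/4)
7. 3058.252ms @ 21/4 + 436.893ms (3/4)

note 7 onset = 21/4b = 3058.252ms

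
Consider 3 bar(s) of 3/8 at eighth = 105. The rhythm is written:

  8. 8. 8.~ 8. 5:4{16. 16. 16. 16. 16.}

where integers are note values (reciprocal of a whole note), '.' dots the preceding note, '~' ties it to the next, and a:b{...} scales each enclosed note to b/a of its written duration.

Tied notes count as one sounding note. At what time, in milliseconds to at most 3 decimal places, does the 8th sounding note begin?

1. 0.0ms @ 0 + 857.143ms (3/2)
2. 857.143ms @ 3/2 + 857.143ms (3/2)
3. 1714.286ms @ 3 + 1714.286ms (3)
4. 3428.571ms @ 6 + 342.857ms (3/5)
5. 3771.429ms @ 33/5 + 342.857ms (3/5)
6. 4114.286ms @ 36/5 + 342.857ms (3/5)
7. 4457.143ms @ 39/5 + 342.857ms (3/5)
8. 4800.0ms @ 42/5 + 342.857ms (3/5)

note 8 onset = 42/5b = 4800.0ms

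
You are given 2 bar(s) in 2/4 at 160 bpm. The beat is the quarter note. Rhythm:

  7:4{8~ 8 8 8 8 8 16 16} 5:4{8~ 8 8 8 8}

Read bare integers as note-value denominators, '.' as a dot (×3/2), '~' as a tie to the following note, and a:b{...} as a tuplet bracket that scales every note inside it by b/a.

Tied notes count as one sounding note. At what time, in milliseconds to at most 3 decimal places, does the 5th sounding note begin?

note 5 onset = 10/7b = 535.714ms

1. 0.0ms @ 0 + 214.286ms (4/7)
2. 214.286ms @ 4/7 + 107.143ms (2/7)
3. 321.429ms @ 6/7 + 107.143ms (2/7)
4. 428.571ms @ 8/7 + 107.143ms (2/7)
5. 535.714ms @ 10/7 + 107.143ms (2/7)
6. 642.857ms @ 12/7 + 53.571ms (1/7)
7. 696.429ms @ 13/7 + 53.571ms (1/7)
8. 750.0ms @ 2 + 300.0ms (4/5)
9. 1050.0ms @ 14/5 + 150.0ms (2/5)
10. 1200.0ms @ 16/5 + 150.0ms (2/5)
11. 1350.0ms @ 18/5 + 150.0ms (2/5)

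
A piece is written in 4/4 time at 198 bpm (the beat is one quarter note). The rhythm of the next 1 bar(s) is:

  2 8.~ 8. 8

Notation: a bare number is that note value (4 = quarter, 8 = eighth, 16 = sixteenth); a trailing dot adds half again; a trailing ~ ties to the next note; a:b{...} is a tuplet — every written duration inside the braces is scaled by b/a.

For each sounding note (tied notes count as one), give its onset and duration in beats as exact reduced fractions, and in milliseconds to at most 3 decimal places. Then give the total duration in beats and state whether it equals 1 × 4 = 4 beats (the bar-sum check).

1) 0.0ms=0b +606.061ms=2b
2) 606.061ms=2b +454.545ms=3/2b
3) 1060.606ms=7/2b +151.515ms=1/2b
Σ=4b of 4 (198bpm 4/4) — PASS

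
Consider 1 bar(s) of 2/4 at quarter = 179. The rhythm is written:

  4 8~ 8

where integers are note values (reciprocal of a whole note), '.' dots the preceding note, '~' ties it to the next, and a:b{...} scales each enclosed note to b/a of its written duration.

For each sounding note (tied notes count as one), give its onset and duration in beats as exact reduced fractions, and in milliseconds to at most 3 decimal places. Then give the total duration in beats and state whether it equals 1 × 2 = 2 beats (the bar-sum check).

1) 0.0ms=0b +335.196ms=1b
2) 335.196ms=1b +335.196ms=1b
Σ=2b of 2 (179bpm 2/4) — PASS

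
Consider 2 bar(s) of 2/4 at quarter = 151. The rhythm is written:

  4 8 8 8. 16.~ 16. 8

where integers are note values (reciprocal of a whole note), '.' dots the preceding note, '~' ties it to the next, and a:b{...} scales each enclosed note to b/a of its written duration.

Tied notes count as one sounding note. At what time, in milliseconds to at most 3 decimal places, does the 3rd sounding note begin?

1. 0.0ms @ 0 + 397.351ms (1)
2. 397.351ms @ 1 + 198.675ms (1/2)
3. 596.026ms @ 3/2 + 198.675ms (1/2)
4. 794.702ms @ 2 + 298.013ms (3/4)
5. 1092.715ms @ 11/4 + 298.013ms (3/4)
6. 1390.728ms @ 7/2 + 198.675ms (1/2)

note 3 onset = 3/2b = 596.026ms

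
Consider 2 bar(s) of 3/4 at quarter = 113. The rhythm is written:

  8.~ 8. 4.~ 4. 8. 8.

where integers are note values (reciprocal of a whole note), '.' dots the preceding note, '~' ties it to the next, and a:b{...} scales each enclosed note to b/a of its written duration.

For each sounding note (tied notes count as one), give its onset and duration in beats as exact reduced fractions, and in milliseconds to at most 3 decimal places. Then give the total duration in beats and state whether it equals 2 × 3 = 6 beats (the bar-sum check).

1) 0.0ms=0b +796.46ms=3/2b
2) 796.46ms=3/2b +1592.92ms=3b
3) 2389.381ms=9/2b +398.23ms=3/4b
4) 2787.611ms=21/4b +398.23ms=3/4b
Σ=6b of 6 (113bpm 3/4) — PASS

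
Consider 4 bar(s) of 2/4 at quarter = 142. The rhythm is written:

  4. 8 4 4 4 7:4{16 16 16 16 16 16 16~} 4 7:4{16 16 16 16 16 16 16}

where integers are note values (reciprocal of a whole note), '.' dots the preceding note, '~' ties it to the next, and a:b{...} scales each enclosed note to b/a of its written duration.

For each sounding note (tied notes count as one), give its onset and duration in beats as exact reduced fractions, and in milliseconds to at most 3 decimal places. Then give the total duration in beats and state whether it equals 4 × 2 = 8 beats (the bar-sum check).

1) 0.0ms=0b +633.803ms=3/2b
2) 633.803ms=3/2b +211.268ms=1/2b
3) 845.07ms=2b +422.535ms=1b
4) 1267.606ms=3b +422.535ms=1b
5) 1690.141ms=4b +422.535ms=1b
6) 2112.676ms=5b +60.362ms=1/7b
7) 2173.038ms=36/7b +60.362ms=1/7b
8) 2233.4ms=37/7b +60.362ms=1/7b
9) 2293.763ms=38/7b +60.362ms=1/7b
10) 2354.125ms=39/7b +60.362ms=1/7b
11) 2414.487ms=40/7b +60.362ms=1/7b
12) 2474.849ms=41/7b +482.897ms=8/7b
13) 2957.746ms=7b +60.362ms=1/7b
14) 3018.109ms=50/7b +60.362ms=1/7b
15) 3078.471ms=51/7b +60.362ms=1/7b
16) 3138.833ms=52/7b +60.362ms=1/7b
17) 3199.195ms=53/7b +60.362ms=1/7b
18) 3259.557ms=54/7b +60.362ms=1/7b
19) 3319.92ms=55/7b +60.362ms=1/7b
Σ=8b of 8 (142bpm 2/4) — PASS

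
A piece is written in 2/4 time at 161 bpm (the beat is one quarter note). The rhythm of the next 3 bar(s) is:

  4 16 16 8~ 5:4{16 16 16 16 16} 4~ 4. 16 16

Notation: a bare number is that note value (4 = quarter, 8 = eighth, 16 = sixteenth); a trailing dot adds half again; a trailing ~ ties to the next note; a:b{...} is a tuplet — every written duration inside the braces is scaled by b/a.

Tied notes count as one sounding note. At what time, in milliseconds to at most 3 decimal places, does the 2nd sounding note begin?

note 2 onset = 1b = 372.671ms

1. 0.0ms @ 0 + 372.671ms (1)
2. 372.671ms @ 1 + 93.168ms (1/4)
3. 465.839ms @ 5/4 + 93.168ms (1/4)
4. 559.006ms @ 3/2 + 260.87ms (7/10)
5. 819.876ms @ 11/5 + 74.534ms (1/5)
6. 894.41ms @ 12/5 + 74.534ms (1/5)
7. 968.944ms @ 13/5 + 74.534ms (1/5)
8. 1043.478ms @ 14/5 + 74.534ms (1/5)
9. 1118.012ms @ 3 + 931.677ms (5/2)
10. 2049.689ms @ 11/2 + 93.168ms (1/4)
11. 2142.857ms @ 23/4 + 93.168ms (1/4)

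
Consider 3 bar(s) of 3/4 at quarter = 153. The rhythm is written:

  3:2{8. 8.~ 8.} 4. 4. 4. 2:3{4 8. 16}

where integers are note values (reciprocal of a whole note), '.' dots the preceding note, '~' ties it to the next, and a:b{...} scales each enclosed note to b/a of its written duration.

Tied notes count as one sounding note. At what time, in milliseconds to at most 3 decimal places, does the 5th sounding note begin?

1. 0.0ms @ 0 + 196.078ms (1/2)
2. 196.078ms @ 1/2 + 392.157ms (1)
3. 588.235ms @ 3/2 + 588.235ms (3/2)
4. 1176.471ms @ 3 + 588.235ms (3/2)
5. 1764.706ms @ 9/2 + 588.235ms (3/2)
6. 2352.941ms @ 6 + 588.235ms (3/2)
7. 2941.176ms @ 15/2 + 441.176ms (9/8)
8. 3382.353ms @ 69/8 + 147.059ms (3/8)

note 5 onset = 9/2b = 1764.706ms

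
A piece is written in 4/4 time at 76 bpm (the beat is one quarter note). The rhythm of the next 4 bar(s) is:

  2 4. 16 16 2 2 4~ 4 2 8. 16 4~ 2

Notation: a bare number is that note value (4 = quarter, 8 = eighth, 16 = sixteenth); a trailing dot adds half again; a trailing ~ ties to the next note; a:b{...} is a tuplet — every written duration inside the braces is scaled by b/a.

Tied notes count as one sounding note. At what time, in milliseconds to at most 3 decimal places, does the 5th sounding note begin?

note 5 onset = 4b = 3157.895ms

1. 0.0ms @ 0 + 1578.947ms (2)
2. 1578.947ms @ 2 + 1184.211ms (3/2)
3. 2763.158ms @ 7/2 + 197.368ms (1/4)
4. 2960.526ms @ 15/4 + 197.368ms (1/4)
5. 3157.895ms @ 4 + 1578.947ms (2)
6. 4736.842ms @ 6 + 1578.947ms (2)
7. 6315.789ms @ 8 + 1578.947ms (2)
8. 7894.737ms @ 10 + 1578.947ms (2)
9. 9473.684ms @ 12 + 592.105ms (3/4)
10. 10065.789ms @ 51/4 + 197.368ms (1/4)
11. 10263.158ms @ 13 + 2368.421ms (3)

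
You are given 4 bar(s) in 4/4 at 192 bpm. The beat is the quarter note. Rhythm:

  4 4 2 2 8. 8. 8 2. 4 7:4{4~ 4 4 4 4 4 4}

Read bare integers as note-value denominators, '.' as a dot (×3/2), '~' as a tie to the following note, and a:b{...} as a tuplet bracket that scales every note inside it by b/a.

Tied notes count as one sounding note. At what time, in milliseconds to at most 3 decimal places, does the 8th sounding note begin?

note 8 onset = 8b = 2500.0ms

1. 0.0ms @ 0 + 312.5ms (1)
2. 312.5ms @ 1 + 312.5ms (1)
3. 625.0ms @ 2 + 625.0ms (2)
4. 1250.0ms @ 4 + 625.0ms (2)
5. 1875.0ms @ 6 + 234.375ms (3/4)
6. 2109.375ms @ 27/4 + 234.375ms (3/4)
7. 2343.75ms @ 15/2 + 156.25ms (1/2)
8. 2500.0ms @ 8 + 937.5ms (3)
9. 3437.5ms @ 11 + 312.5ms (1)
10. 3750.0ms @ 12 + 357.143ms (8/7)
11. 4107.143ms @ 92/7 + 178.571ms (4/7)
12. 4285.714ms @ 96/7 + 178.571ms (4/7)
13. 4464.286ms @ 100/7 + 178.571ms (4/7)
14. 4642.857ms @ 104/7 + 178.571ms (4/7)
15. 4821.429ms @ 108/7 + 178.571ms (4/7)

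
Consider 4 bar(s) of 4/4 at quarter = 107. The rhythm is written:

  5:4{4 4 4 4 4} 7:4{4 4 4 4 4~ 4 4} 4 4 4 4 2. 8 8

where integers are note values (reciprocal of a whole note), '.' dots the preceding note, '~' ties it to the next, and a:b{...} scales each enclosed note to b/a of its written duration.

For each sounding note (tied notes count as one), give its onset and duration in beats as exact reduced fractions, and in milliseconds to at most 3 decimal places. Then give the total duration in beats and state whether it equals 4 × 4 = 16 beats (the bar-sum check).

1) 0.0ms=0b +448.598ms=4/5b
2) 448.598ms=4/5b +448.598ms=4/5b
3) 897.196ms=8/5b +448.598ms=4/5b
4) 1345.794ms=12/5b +448.598ms=4/5b
5) 1794.393ms=16/5b +448.598ms=4/5b
6) 2242.991ms=4b +320.427ms=4/7b
7) 2563.418ms=32/7b +320.427ms=4/7b
8) 2883.845ms=36/7b +320.427ms=4/7b
9) 3204.272ms=40/7b +320.427ms=4/7b
10) 3524.7ms=44/7b +640.854ms=8/7b
11) 4165.554ms=52/7b +320.427ms=4/7b
12) 4485.981ms=8b +560.748ms=1b
13) 5046.729ms=9b +560.748ms=1b
14) 5607.477ms=10b +560.748ms=1b
15) 6168.224ms=11b +560.748ms=1b
16) 6728.972ms=12b +1682.243ms=3b
17) 8411.215ms=15b +280.374ms=1/2b
18) 8691.589ms=31/2b +280.374ms=1/2b
Σ=16b of 16 (107bpm 4/4) — PASS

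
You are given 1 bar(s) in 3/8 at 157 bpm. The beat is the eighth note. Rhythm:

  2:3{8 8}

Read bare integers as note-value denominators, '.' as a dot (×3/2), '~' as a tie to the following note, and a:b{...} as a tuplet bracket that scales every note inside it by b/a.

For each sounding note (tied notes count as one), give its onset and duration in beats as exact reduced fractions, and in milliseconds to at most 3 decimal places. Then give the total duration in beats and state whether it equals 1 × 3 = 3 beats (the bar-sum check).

1) 0.0ms=0b +573.248ms=3/2b
2) 573.248ms=3/2b +573.248ms=3/2b
Σ=3b of 3 (157bpm 3/8) — PASS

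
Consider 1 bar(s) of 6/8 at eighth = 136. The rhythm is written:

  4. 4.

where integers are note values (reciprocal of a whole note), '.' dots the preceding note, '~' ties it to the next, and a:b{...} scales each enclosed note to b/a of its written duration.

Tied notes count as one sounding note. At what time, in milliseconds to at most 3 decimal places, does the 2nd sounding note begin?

note 2 onset = 3b = 1323.529ms

1. 0.0ms @ 0 + 1323.529ms (3)
2. 1323.529ms @ 3 + 1323.529ms (3)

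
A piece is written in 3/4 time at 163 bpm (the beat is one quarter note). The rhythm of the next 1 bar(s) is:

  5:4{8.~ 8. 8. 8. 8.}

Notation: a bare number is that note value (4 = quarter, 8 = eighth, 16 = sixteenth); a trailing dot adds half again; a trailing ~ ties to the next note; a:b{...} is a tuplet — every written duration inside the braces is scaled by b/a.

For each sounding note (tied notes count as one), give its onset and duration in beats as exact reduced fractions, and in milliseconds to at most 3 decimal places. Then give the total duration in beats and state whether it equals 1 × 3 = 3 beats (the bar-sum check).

1) 0.0ms=0b +441.718ms=6/5b
2) 441.718ms=6/5b +220.859ms=3/5b
3) 662.577ms=9/5b +220.859ms=3/5b
4) 883.436ms=12/5b +220.859ms=3/5b
Σ=3b of 3 (163bpm 3/4) — PASS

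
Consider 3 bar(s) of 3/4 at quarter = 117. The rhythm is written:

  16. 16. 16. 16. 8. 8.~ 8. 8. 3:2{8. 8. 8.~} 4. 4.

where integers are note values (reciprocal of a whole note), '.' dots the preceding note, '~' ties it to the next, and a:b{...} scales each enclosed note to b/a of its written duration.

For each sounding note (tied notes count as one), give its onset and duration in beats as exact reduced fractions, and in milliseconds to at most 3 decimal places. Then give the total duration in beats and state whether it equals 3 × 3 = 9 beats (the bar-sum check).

1) 0.0ms=0b +192.308ms=3/8b
2) 192.308ms=3/8b +192.308ms=3/8b
3) 384.615ms=3/4b +192.308ms=3/8b
4) 576.923ms=9/8b +192.308ms=3/8b
5) 769.231ms=3/2b +384.615ms=3/4b
6) 1153.846ms=9/4b +769.231ms=3/2b
7) 1923.077ms=15/4b +384.615ms=3/4b
8) 2307.692ms=9/2b +256.41ms=1/2b
9) 2564.103ms=5b +256.41ms=1/2b
10) 2820.513ms=11/2b +1025.641ms=2b
11) 3846.154ms=15/2b +769.231ms=3/2b
Σ=9b of 9 (117bpm 3/4) — PASS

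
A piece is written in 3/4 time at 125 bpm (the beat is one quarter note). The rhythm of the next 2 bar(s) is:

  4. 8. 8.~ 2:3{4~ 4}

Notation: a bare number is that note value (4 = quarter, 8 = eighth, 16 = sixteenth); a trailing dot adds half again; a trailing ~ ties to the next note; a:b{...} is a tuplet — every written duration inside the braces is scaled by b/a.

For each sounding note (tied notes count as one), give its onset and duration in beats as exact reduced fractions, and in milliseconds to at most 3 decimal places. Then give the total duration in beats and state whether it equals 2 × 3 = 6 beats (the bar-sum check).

1) 0.0ms=0b +720.0ms=3/2b
2) 720.0ms=3/2b +360.0ms=3/4b
3) 1080.0ms=9/4b +1800.0ms=15/4b
Σ=6b of 6 (125bpm 3/4) — PASS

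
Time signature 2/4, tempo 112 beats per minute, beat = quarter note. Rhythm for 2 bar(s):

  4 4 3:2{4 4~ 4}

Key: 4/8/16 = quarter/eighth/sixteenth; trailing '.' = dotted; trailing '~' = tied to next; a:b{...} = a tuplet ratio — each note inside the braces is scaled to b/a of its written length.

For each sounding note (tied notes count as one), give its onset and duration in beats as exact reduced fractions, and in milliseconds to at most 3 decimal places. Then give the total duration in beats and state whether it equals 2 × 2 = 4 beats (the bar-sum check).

1) 0.0ms=0b +535.714ms=1b
2) 535.714ms=1b +535.714ms=1b
3) 1071.429ms=2b +357.143ms=2/3b
4) 1428.571ms=8/3b +714.286ms=4/3b
Σ=4b of 4 (112bpm 2/4) — PASS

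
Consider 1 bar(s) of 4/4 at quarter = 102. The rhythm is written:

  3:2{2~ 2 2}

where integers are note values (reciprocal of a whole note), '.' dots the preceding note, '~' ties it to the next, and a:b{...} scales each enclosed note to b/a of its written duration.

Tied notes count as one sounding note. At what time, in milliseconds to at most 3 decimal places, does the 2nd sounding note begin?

note 2 onset = 8/3b = 1568.627ms

1. 0.0ms @ 0 + 1568.627ms (8/3)
2. 1568.627ms @ 8/3 + 784.314ms (4/3)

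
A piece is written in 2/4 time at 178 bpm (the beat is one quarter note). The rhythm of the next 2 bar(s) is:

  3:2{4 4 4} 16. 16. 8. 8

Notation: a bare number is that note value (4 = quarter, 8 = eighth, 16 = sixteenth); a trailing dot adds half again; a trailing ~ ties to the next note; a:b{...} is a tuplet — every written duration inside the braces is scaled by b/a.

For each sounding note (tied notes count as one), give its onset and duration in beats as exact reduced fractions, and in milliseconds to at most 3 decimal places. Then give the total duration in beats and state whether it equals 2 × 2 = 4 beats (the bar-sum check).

1) 0.0ms=0b +224.719ms=2/3b
2) 224.719ms=2/3b +224.719ms=2/3b
3) 449.438ms=4/3b +224.719ms=2/3b
4) 674.157ms=2b +126.404ms=3/8b
5) 800.562ms=19/8b +126.404ms=3/8b
6) 926.966ms=11/4b +252.809ms=3/4b
7) 1179.775ms=7/2b +168.539ms=1/2b
Σ=4b of 4 (178bpm 2/4) — PASS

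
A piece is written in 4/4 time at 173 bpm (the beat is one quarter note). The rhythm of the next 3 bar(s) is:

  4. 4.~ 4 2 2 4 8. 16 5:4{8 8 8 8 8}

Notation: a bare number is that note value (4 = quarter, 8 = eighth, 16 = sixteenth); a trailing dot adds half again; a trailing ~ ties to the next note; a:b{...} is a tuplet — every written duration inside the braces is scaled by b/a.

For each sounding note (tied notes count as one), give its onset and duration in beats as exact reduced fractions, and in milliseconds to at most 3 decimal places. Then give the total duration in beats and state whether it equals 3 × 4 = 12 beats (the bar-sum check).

1) 0.0ms=0b +520.231ms=3/2b
2) 520.231ms=3/2b +867.052ms=5/2b
3) 1387.283ms=4b +693.642ms=2b
4) 2080.925ms=6b +693.642ms=2b
5) 2774.566ms=8b +346.821ms=1b
6) 3121.387ms=9b +260.116ms=3/4b
7) 3381.503ms=39/4b +86.705ms=1/4b
8) 3468.208ms=10b +138.728ms=2/5b
9) 3606.936ms=52/5b +138.728ms=2/5b
10) 3745.665ms=54/5b +138.728ms=2/5b
11) 3884.393ms=56/5b +138.728ms=2/5b
12) 4023.121ms=58/5b +138.728ms=2/5b
Σ=12b of 12 (173bpm 4/4) — PASS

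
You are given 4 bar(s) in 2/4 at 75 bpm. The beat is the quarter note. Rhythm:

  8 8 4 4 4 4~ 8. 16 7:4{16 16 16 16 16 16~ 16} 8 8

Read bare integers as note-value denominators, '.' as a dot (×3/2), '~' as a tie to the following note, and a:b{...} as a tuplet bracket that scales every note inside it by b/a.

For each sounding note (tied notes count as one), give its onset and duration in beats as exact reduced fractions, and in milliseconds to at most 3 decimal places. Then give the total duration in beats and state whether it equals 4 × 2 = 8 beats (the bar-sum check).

1) 0.0ms=0b +400.0ms=1/2b
2) 400.0ms=1/2b +400.0ms=1/2b
3) 800.0ms=1b +800.0ms=1b
4) 1600.0ms=2b +800.0ms=1b
5) 2400.0ms=3b +800.0ms=1b
6) 3200.0ms=4b +1400.0ms=7/4b
7) 4600.0ms=23/4b +200.0ms=1/4b
8) 4800.0ms=6b +114.286ms=1/7b
9) 4914.286ms=43/7b +114.286ms=1/7b
10) 5028.571ms=44/7b +114.286ms=1/7b
11) 5142.857ms=45/7b +114.286ms=1/7b
12) 5257.143ms=46/7b +114.286ms=1/7b
13) 5371.429ms=47/7b +228.571ms=2/7b
14) 5600.0ms=7b +400.0ms=1/2b
15) 6000.0ms=15/2b +400.0ms=1/2b
Σ=8b of 8 (75bpm 2/4) — PASS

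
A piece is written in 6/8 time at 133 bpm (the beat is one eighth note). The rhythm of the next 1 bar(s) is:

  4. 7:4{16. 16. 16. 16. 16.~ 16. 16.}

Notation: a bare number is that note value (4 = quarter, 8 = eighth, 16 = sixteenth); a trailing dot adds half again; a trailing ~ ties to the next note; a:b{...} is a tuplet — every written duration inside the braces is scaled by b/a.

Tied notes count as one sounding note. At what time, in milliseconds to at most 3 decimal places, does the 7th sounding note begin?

1. 0.0ms @ 0 + 1353.383ms (3)
2. 1353.383ms @ 3 + 193.34ms (3/7)
3. 1546.724ms @ 24/7 + 193.34ms (3/7)
4. 1740.064ms @ 27/7 + 193.34ms (3/7)
5. 1933.405ms @ 30/7 + 193.34ms (3/7)
6. 2126.745ms @ 33/7 + 386.681ms (6/7)
7. 2513.426ms @ 39/7 + 193.34ms (3/7)

note 7 onset = 39/7b = 2513.426ms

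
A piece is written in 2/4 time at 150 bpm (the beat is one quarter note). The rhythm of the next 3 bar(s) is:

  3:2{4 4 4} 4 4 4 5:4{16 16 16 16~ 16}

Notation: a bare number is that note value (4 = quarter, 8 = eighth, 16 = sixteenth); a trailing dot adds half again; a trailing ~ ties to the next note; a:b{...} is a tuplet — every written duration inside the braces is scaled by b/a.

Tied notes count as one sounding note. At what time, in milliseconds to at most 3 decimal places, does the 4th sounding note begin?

note 4 onset = 2b = 800.0ms

1. 0.0ms @ 0 + 266.667ms (2/3)
2. 266.667ms @ 2/3 + 266.667ms (2/3)
3. 533.333ms @ 4/3 + 266.667ms (2/3)
4. 800.0ms @ 2 + 400.0ms (1)
5. 1200.0ms @ 3 + 400.0ms (1)
6. 1600.0ms @ 4 + 400.0ms (1)
7. 2000.0ms @ 5 + 80.0ms (1/5)
8. 2080.0ms @ 26/5 + 80.0ms (1/5)
9. 2160.0ms @ 27/5 + 80.0ms (1/5)
10. 2240.0ms @ 28/5 + 160.0ms (2/5)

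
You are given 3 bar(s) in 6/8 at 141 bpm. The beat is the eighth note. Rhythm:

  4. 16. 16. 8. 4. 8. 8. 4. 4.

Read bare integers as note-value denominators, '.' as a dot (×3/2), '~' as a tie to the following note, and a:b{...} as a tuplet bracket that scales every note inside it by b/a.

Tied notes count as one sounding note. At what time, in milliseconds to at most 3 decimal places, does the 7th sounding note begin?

note 7 onset = 21/2b = 4468.085ms

1. 0.0ms @ 0 + 1276.596ms (3)
2. 1276.596ms @ 3 + 319.149ms (3/4)
3. 1595.745ms @ 15/4 + 319.149ms (3/4)
4. 1914.894ms @ 9/2 + 638.298ms (3/2)
5. 2553.191ms @ 6 + 1276.596ms (3)
6. 3829.787ms @ 9 + 638.298ms (3/2)
7. 4468.085ms @ 21/2 + 638.298ms (3/2)
8. 5106.383ms @ 12 + 1276.596ms (3)
9. 6382.979ms @ 15 + 1276.596ms (3)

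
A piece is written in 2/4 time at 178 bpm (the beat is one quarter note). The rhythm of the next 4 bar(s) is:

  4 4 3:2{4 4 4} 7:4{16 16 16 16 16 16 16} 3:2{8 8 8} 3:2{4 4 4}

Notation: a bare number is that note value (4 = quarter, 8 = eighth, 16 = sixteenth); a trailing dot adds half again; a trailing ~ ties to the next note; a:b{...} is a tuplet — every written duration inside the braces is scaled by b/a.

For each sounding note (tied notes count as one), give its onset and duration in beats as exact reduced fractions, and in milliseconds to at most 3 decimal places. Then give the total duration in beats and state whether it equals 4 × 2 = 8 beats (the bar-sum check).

1) 0.0ms=0b +337.079ms=1b
2) 337.079ms=1b +337.079ms=1b
3) 674.157ms=2b +224.719ms=2/3b
4) 898.876ms=8/3b +224.719ms=2/3b
5) 1123.596ms=10/3b +224.719ms=2/3b
6) 1348.315ms=4b +48.154ms=1/7b
7) 1396.469ms=29/7b +48.154ms=1/7b
8) 1444.623ms=30/7b +48.154ms=1/7b
9) 1492.777ms=31/7b +48.154ms=1/7b
10) 1540.931ms=32/7b +48.154ms=1/7b
11) 1589.085ms=33/7b +48.154ms=1/7b
12) 1637.239ms=34/7b +48.154ms=1/7b
13) 1685.393ms=5b +112.36ms=1/3b
14) 1797.753ms=16/3b +112.36ms=1/3b
15) 1910.112ms=17/3b +112.36ms=1/3b
16) 2022.472ms=6b +224.719ms=2/3b
17) 2247.191ms=20/3b +224.719ms=2/3b
18) 2471.91ms=22/3b +224.719ms=2/3b
Σ=8b of 8 (178bpm 2/4) — PASS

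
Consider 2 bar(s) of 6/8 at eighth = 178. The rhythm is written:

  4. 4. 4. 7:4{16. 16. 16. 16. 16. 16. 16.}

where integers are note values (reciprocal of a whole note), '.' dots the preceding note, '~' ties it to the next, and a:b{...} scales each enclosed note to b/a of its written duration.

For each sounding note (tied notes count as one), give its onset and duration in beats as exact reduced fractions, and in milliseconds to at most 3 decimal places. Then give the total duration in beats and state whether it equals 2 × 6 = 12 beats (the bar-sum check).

1) 0.0ms=0b +1011.236ms=3b
2) 1011.236ms=3b +1011.236ms=3b
3) 2022.472ms=6b +1011.236ms=3b
4) 3033.708ms=9b +144.462ms=3/7b
5) 3178.17ms=66/7b +144.462ms=3/7b
6) 3322.632ms=69/7b +144.462ms=3/7b
7) 3467.095ms=72/7b +144.462ms=3/7b
8) 3611.557ms=75/7b +144.462ms=3/7b
9) 3756.019ms=78/7b +144.462ms=3/7b
10) 3900.482ms=81/7b +144.462ms=3/7b
Σ=12b of 12 (178bpm 6/8) — PASS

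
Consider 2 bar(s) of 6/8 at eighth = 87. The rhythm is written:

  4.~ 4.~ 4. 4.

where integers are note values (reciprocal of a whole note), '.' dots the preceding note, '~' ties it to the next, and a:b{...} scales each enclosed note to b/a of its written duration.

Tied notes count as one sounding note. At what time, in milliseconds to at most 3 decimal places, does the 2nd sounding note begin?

note 2 onset = 9b = 6206.897ms

1. 0.0ms @ 0 + 6206.897ms (9)
2. 6206.897ms @ 9 + 2068.966ms (3)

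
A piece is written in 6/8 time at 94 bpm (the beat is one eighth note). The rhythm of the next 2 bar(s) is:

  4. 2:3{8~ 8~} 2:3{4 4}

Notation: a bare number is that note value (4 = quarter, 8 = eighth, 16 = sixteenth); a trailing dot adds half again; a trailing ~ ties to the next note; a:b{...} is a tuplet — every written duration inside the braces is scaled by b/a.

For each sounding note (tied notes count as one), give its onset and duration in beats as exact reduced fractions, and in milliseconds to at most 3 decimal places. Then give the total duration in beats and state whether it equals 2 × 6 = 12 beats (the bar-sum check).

1) 0.0ms=0b +1914.894ms=3b
2) 1914.894ms=3b +3829.787ms=6b
3) 5744.681ms=9b +1914.894ms=3b
Σ=12b of 12 (94bpm 6/8) — PASS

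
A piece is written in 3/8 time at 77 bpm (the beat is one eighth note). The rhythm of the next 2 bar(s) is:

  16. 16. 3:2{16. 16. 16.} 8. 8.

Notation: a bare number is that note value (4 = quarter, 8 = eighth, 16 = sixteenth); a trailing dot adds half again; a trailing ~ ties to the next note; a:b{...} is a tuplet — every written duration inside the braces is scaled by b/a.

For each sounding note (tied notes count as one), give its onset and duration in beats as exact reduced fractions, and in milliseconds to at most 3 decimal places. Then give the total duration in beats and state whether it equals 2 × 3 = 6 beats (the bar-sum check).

1) 0.0ms=0b +584.416ms=3/4b
2) 584.416ms=3/4b +584.416ms=3/4b
3) 1168.831ms=3/2b +389.61ms=1/2b
4) 1558.442ms=2b +389.61ms=1/2b
5) 1948.052ms=5/2b +389.61ms=1/2b
6) 2337.662ms=3b +1168.831ms=3/2b
7) 3506.494ms=9/2b +1168.831ms=3/2b
Σ=6b of 6 (77bpm 3/8) — PASS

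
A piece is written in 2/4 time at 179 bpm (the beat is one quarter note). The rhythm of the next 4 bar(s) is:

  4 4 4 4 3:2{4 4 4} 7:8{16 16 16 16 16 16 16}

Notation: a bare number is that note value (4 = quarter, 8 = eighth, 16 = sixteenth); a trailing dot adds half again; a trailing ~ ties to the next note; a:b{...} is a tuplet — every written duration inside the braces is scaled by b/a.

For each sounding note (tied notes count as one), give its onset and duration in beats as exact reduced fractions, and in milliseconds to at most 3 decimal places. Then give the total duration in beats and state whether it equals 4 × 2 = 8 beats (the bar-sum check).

1) 0.0ms=0b +335.196ms=1b
2) 335.196ms=1b +335.196ms=1b
3) 670.391ms=2b +335.196ms=1b
4) 1005.587ms=3b +335.196ms=1b
5) 1340.782ms=4b +223.464ms=2/3b
6) 1564.246ms=14/3b +223.464ms=2/3b
7) 1787.709ms=16/3b +223.464ms=2/3b
8) 2011.173ms=6b +95.77ms=2/7b
9) 2106.943ms=44/7b +95.77ms=2/7b
10) 2202.713ms=46/7b +95.77ms=2/7b
11) 2298.484ms=48/7b +95.77ms=2/7b
12) 2394.254ms=50/7b +95.77ms=2/7b
13) 2490.024ms=52/7b +95.77ms=2/7b
14) 2585.794ms=54/7b +95.77ms=2/7b
Σ=8b of 8 (179bpm 2/4) — PASS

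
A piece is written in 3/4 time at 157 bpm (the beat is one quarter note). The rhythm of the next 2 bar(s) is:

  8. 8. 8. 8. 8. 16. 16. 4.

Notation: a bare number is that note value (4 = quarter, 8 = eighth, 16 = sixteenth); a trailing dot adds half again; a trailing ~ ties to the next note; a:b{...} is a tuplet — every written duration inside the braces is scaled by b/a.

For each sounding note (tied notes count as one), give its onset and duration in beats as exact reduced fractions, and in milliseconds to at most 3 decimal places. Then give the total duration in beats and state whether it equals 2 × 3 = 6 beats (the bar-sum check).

1) 0.0ms=0b +286.624ms=3/4b
2) 286.624ms=3/4b +286.624ms=3/4b
3) 573.248ms=3/2b +286.624ms=3/4b
4) 859.873ms=9/4b +286.624ms=3/4b
5) 1146.497ms=3b +286.624ms=3/4b
6) 1433.121ms=15/4b +143.312ms=3/8b
7) 1576.433ms=33/8b +143.312ms=3/8b
8) 1719.745ms=9/2b +573.248ms=3/2b
Σ=6b of 6 (157bpm 3/4) — PASS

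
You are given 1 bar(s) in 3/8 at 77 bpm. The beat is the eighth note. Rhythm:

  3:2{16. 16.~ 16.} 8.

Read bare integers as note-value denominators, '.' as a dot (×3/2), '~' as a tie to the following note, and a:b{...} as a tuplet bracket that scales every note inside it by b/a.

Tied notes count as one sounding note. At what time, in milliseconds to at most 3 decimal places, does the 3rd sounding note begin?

note 3 onset = 3/2b = 1168.831ms

1. 0.0ms @ 0 + 389.61ms (1/2)
2. 389.61ms @ 1/2 + 779.221ms (1)
3. 1168.831ms @ 3/2 + 1168.831ms (3/2)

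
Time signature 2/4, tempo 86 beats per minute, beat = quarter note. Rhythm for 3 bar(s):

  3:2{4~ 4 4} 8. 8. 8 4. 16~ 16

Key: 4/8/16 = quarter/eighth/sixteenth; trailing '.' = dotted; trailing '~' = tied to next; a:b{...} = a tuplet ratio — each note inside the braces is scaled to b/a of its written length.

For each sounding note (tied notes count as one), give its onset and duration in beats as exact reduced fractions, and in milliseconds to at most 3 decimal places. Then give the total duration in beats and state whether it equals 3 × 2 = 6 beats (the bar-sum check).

1) 0.0ms=0b +930.233ms=4/3b
2) 930.233ms=4/3b +465.116ms=2/3b
3) 1395.349ms=2b +523.256ms=3/4b
4) 1918.605ms=11/4b +523.256ms=3/4b
5) 2441.86ms=7/2b +348.837ms=1/2b
6) 2790.698ms=4b +1046.512ms=3/2b
7) 3837.209ms=11/2b +348.837ms=1/2b
Σ=6b of 6 (86bpm 2/4) — PASS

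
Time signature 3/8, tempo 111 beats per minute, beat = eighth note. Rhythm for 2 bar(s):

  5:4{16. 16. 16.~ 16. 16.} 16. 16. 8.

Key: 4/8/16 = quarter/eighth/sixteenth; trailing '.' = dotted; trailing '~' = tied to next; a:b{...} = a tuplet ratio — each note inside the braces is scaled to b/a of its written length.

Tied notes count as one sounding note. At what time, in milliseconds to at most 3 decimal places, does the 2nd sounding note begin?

1. 0.0ms @ 0 + 324.324ms (3/5)
2. 324.324ms @ 3/5 + 324.324ms (3/5)
3. 648.649ms @ 6/5 + 648.649ms (6/5)
4. 1297.297ms @ 12/5 + 324.324ms (3/5)
5. 1621.622ms @ 3 + 405.405ms (3/4)
6. 2027.027ms @ 15/4 + 405.405ms (3/4)
7. 2432.432ms @ 9/2 + 810.811ms (3/2)

note 2 onset = 3/5b = 324.324ms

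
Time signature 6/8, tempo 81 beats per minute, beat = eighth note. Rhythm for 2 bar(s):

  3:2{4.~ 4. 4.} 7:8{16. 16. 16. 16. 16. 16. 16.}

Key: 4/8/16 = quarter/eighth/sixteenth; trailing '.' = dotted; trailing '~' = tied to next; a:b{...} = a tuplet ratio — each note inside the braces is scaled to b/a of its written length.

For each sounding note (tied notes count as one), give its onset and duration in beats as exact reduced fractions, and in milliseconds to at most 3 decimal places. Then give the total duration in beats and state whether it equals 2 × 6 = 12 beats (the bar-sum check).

1) 0.0ms=0b +2962.963ms=4b
2) 2962.963ms=4b +1481.481ms=2b
3) 4444.444ms=6b +634.921ms=6/7b
4) 5079.365ms=48/7b +634.921ms=6/7b
5) 5714.286ms=54/7b +634.921ms=6/7b
6) 6349.206ms=60/7b +634.921ms=6/7b
7) 6984.127ms=66/7b +634.921ms=6/7b
8) 7619.048ms=72/7b +634.921ms=6/7b
9) 8253.968ms=78/7b +634.921ms=6/7b
Σ=12b of 12 (81bpm 6/8) — PASS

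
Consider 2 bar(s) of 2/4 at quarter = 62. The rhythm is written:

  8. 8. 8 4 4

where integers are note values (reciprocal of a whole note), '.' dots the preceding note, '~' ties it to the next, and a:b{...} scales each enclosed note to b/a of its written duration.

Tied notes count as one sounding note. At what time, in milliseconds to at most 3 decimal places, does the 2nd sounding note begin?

1. 0.0ms @ 0 + 725.806ms (3/4)
2. 725.806ms @ 3/4 + 725.806ms (3/4)
3. 1451.613ms @ 3/2 + 483.871ms (1/2)
4. 1935.484ms @ 2 + 967.742ms (1)
5. 2903.226ms @ 3 + 967.742ms (1)

note 2 onset = 3/4b = 725.806ms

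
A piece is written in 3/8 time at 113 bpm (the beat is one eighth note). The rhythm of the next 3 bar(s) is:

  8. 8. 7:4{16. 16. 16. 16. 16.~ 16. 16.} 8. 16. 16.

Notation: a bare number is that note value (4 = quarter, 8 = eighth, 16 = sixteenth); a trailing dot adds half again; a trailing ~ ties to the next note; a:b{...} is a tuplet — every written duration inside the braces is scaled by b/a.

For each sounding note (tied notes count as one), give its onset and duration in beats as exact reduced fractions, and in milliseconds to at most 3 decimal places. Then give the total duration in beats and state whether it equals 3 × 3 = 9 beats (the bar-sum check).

1) 0.0ms=0b +796.46ms=3/2b
2) 796.46ms=3/2b +796.46ms=3/2b
3) 1592.92ms=3b +227.56ms=3/7b
4) 1820.48ms=24/7b +227.56ms=3/7b
5) 2048.04ms=27/7b +227.56ms=3/7b
6) 2275.601ms=30/7b +227.56ms=3/7b
7) 2503.161ms=33/7b +455.12ms=6/7b
8) 2958.281ms=39/7b +227.56ms=3/7b
9) 3185.841ms=6b +796.46ms=3/2b
10) 3982.301ms=15/2b +398.23ms=3/4b
11) 4380.531ms=33/4b +398.23ms=3/4b
Σ=9b of 9 (113bpm 3/8) — PASS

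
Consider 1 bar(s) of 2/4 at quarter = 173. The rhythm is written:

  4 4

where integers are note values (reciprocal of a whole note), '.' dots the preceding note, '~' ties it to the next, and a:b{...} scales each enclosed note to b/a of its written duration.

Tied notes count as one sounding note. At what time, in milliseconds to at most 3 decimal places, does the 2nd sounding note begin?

note 2 onset = 1b = 346.821ms

1. 0.0ms @ 0 + 346.821ms (1)
2. 346.821ms @ 1 + 346.821ms (1)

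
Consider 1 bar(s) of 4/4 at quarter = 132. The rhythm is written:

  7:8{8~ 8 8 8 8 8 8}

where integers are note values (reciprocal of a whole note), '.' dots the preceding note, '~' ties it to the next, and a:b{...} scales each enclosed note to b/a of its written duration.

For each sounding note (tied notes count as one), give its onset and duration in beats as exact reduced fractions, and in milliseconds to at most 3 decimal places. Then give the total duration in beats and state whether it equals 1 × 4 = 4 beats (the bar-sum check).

1) 0.0ms=0b +519.481ms=8/7b
2) 519.481ms=8/7b +259.74ms=4/7b
3) 779.221ms=12/7b +259.74ms=4/7b
4) 1038.961ms=16/7b +259.74ms=4/7b
5) 1298.701ms=20/7b +259.74ms=4/7b
6) 1558.442ms=24/7b +259.74ms=4/7b
Σ=4b of 4 (132bpm 4/4) — PASS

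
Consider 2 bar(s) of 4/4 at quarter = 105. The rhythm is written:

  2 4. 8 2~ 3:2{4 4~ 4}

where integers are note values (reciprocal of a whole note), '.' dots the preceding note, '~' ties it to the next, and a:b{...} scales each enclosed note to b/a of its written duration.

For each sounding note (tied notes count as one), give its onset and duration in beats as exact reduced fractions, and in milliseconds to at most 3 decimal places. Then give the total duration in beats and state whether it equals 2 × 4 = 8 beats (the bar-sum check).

1) 0.0ms=0b +1142.857ms=2b
2) 1142.857ms=2b +857.143ms=3/2b
3) 2000.0ms=7/2b +285.714ms=1/2b
4) 2285.714ms=4b +1523.81ms=8/3b
5) 3809.524ms=20/3b +761.905ms=4/3b
Σ=8b of 8 (105bpm 4/4) — PASS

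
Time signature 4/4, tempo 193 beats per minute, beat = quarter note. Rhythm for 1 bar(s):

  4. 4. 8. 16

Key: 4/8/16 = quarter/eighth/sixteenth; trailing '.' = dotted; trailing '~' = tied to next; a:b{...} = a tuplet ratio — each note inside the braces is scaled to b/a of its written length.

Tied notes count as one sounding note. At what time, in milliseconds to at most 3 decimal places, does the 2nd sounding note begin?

1. 0.0ms @ 0 + 466.321ms (3/2)
2. 466.321ms @ 3/2 + 466.321ms (3/2)
3. 932.642ms @ 3 + 233.161ms (3/4)
4. 1165.803ms @ 15/4 + 77.72ms (1/4)

note 2 onset = 3/2b = 466.321ms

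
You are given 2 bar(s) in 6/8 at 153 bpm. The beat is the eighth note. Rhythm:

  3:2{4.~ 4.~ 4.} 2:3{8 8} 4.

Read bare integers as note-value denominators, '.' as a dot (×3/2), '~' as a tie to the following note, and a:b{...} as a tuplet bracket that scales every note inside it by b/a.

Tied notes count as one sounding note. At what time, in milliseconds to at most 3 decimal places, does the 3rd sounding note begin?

1. 0.0ms @ 0 + 2352.941ms (6)
2. 2352.941ms @ 6 + 588.235ms (3/2)
3. 2941.176ms @ 15/2 + 588.235ms (3/2)
4. 3529.412ms @ 9 + 1176.471ms (3)

note 3 onset = 15/2b = 2941.176ms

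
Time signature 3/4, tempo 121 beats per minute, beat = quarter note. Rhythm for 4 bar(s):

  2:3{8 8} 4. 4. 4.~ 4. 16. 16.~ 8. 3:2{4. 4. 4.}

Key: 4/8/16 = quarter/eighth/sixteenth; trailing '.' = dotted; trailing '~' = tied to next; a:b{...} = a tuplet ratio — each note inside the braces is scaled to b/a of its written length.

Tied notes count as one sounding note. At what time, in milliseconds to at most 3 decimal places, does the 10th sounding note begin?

1. 0.0ms @ 0 + 371.901ms (3/4)
2. 371.901ms @ 3/4 + 371.901ms (3/4)
3. 743.802ms @ 3/2 + 743.802ms (3/2)
4. 1487.603ms @ 3 + 743.802ms (3/2)
5. 2231.405ms @ 9/2 + 1487.603ms (3)
6. 3719.008ms @ 15/2 + 185.95ms (3/8)
7. 3904.959ms @ 63/8 + 557.851ms (9/8)
8. 4462.81ms @ 9 + 495.868ms (1)
9. 4958.678ms @ 10 + 495.868ms (1)
10. 5454.545ms @ 11 + 495.868ms (1)

note 10 onset = 11b = 5454.545ms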